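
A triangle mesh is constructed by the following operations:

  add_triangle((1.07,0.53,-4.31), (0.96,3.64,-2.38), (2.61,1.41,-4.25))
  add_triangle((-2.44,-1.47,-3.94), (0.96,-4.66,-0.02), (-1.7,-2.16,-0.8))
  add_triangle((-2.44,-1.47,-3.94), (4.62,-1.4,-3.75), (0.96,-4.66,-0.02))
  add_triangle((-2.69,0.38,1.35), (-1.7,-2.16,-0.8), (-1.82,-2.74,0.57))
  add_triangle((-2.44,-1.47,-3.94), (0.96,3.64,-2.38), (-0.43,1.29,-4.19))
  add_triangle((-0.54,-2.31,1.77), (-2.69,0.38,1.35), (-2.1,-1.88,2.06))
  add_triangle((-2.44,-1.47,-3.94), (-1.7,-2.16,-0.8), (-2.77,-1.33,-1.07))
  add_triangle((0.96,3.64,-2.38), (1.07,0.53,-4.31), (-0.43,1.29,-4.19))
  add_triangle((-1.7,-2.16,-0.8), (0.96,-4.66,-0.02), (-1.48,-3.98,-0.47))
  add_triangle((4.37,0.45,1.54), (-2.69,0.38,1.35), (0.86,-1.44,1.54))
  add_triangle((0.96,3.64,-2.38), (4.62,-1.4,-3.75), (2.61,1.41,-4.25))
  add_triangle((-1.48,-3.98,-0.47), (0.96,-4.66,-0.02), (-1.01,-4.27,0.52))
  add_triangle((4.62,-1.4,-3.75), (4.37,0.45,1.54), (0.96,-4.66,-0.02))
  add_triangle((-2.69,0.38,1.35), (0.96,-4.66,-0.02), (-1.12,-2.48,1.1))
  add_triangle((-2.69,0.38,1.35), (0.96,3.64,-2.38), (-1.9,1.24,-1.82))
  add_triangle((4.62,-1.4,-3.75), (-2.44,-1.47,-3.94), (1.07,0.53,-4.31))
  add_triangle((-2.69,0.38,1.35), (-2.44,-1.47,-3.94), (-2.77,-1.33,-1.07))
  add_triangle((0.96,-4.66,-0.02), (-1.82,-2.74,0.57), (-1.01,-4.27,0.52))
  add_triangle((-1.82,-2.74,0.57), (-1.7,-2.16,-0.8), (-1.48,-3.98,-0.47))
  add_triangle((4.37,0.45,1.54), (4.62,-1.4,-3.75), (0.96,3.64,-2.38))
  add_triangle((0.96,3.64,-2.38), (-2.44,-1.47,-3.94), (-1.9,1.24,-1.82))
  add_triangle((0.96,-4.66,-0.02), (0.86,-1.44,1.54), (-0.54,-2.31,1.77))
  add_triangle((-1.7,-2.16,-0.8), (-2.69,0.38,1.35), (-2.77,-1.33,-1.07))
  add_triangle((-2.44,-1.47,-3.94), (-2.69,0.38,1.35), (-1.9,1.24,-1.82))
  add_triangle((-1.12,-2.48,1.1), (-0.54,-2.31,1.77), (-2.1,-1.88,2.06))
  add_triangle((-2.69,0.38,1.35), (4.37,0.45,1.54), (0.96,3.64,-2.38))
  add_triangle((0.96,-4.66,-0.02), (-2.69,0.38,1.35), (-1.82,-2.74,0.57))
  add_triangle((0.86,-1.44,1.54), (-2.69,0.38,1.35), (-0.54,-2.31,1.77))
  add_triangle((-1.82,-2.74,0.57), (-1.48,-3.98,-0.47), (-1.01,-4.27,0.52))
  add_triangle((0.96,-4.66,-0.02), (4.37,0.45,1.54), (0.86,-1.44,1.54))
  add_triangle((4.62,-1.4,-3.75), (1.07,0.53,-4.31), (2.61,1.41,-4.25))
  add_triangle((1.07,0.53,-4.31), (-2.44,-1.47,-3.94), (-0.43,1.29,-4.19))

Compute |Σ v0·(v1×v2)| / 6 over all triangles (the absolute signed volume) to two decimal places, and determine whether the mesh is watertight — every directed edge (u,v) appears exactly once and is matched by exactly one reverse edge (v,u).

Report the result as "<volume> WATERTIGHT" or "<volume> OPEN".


138.63 OPEN

Per-triangle v0·(v1×v2)/6:
  t1: +3.5034
  t2: +4.8688
  t3: +21.2094
  t4: +1.8518
  t5: +1.8765
  t6: +0.3864
  t7: +1.8398
  t8: +3.7406
  t9: +0.6579
  t10: +3.1502
  t11: +3.7388
  t12: +1.6263
  t13: +18.1512
  t14: +0.5449
  t15: +3.8680
  t16: +9.7491
  t17: +1.9840
  t18: -0.1431
  t19: +0.8211
  t20: +17.5845
  t21: +5.3652
  t22: +1.9987
  t23: +1.3715
  t24: +4.5062
  t25: +0.6405
  t26: +7.2275
  t27: +1.3170
  t28: +1.2232
  t29: +0.8868
  t30: +4.6862
  t31: +4.4303
  t32: +3.9665
Σ = +138.6292 → |volume| = 138.63

Directed edges: 96 total; 6 unmatched, e.g. (-2.69,0.38,1.35)→(-2.1,-1.88,2.06) → open.


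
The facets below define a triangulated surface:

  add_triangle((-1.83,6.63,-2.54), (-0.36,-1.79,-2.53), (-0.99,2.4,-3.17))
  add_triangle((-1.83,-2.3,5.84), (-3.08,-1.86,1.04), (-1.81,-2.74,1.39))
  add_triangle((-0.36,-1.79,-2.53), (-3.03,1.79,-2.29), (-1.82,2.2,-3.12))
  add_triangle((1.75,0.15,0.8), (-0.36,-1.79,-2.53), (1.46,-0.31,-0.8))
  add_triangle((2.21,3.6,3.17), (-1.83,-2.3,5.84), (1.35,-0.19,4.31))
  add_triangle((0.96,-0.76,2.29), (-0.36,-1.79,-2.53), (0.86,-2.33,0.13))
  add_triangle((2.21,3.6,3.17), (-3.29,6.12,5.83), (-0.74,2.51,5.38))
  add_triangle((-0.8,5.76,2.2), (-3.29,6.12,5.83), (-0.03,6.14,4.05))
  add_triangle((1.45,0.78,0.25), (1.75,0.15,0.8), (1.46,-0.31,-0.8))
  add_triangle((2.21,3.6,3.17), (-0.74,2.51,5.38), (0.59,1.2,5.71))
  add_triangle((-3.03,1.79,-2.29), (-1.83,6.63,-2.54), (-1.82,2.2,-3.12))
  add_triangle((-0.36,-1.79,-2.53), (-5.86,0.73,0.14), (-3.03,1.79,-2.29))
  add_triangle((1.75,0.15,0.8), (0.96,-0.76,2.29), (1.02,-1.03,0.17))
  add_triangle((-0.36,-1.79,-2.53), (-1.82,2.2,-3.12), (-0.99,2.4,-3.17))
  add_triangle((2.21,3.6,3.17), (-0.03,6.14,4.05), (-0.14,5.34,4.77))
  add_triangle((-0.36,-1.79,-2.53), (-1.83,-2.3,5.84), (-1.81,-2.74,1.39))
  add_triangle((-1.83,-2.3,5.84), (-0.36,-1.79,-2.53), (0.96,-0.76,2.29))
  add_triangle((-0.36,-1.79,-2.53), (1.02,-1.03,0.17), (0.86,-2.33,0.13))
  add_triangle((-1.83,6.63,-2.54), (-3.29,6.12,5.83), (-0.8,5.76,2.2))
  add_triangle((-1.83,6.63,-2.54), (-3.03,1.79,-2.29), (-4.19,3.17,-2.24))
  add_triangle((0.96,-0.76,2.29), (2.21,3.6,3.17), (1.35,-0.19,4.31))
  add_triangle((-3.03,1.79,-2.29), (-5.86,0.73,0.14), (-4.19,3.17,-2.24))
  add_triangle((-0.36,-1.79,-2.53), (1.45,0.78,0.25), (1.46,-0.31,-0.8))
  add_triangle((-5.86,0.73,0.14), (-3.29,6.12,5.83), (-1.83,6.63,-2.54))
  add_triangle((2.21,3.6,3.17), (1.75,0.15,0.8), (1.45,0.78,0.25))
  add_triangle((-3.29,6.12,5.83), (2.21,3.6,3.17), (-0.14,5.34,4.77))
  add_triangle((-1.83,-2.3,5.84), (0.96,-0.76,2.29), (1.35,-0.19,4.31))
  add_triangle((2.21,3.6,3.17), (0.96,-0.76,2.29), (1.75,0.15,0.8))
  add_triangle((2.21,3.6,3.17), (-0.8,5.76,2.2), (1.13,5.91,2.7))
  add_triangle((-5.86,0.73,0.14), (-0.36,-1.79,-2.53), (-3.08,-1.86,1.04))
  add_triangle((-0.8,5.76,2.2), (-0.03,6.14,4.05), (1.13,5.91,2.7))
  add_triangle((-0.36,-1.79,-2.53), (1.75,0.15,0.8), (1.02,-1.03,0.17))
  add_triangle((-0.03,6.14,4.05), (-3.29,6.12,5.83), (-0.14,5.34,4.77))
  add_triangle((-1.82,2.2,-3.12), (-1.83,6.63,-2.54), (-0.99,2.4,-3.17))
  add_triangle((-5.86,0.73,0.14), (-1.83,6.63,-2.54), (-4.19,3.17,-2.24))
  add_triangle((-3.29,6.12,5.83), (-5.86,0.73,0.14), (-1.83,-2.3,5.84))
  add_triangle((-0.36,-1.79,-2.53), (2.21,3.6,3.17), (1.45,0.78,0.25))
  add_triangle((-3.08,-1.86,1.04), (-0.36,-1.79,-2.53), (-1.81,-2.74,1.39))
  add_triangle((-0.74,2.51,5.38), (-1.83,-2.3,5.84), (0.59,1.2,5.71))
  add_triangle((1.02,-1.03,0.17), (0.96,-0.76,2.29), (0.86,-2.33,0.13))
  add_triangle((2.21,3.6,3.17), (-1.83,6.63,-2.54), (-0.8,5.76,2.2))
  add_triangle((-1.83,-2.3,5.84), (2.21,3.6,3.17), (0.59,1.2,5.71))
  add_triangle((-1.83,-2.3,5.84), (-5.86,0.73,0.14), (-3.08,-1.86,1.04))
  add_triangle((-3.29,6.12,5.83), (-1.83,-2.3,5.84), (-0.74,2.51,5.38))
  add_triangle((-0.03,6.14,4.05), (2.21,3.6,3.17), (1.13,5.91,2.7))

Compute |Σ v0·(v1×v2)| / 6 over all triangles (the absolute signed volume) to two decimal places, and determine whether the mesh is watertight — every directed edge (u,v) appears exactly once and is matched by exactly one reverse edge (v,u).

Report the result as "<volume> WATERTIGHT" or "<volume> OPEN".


262.75 OPEN

Per-triangle v0·(v1×v2)/6:
  t1: -0.9600
  t2: +3.9372
  t3: +3.0469
  t4: +0.4527
  t5: +8.0444
  t6: +0.1969
  t7: +12.7991
  t8: +6.7521
  t9: +0.3330
  t10: +6.0892
  t11: +4.2312
  t12: +7.7357
  t13: +0.6761
  t14: +1.6923
  t15: +2.9369
  t16: +1.2674
  t17: +4.3906
  t18: +0.6088
  t19: +14.9296
  t20: +3.0027
  t21: +1.2282
  t22: +2.8814
  t23: +0.2476
  t24: +50.3707
  t25: +0.8237
  t26: +0.6176
  t27: +2.0885
  t28: +2.3720
  t29: -2.2099
  t30: +7.2948
  t31: +2.8432
  t32: +0.6189
  t33: +3.9535
  t34: +2.1917
  t35: +7.9497
  t36: +46.5255
  t37: +0.3621
  t38: +2.8704
  t39: +7.5445
  t40: +0.5288
  t41: +11.6294
  t42: -0.4751
  t43: +10.3155
  t44: +14.3401
  t45: +3.6749
Σ = +262.7504 → |volume| = 262.75

Directed edges: 135 total; 3 unmatched, e.g. (-1.83,6.63,-2.54)→(-0.36,-1.79,-2.53) → open.


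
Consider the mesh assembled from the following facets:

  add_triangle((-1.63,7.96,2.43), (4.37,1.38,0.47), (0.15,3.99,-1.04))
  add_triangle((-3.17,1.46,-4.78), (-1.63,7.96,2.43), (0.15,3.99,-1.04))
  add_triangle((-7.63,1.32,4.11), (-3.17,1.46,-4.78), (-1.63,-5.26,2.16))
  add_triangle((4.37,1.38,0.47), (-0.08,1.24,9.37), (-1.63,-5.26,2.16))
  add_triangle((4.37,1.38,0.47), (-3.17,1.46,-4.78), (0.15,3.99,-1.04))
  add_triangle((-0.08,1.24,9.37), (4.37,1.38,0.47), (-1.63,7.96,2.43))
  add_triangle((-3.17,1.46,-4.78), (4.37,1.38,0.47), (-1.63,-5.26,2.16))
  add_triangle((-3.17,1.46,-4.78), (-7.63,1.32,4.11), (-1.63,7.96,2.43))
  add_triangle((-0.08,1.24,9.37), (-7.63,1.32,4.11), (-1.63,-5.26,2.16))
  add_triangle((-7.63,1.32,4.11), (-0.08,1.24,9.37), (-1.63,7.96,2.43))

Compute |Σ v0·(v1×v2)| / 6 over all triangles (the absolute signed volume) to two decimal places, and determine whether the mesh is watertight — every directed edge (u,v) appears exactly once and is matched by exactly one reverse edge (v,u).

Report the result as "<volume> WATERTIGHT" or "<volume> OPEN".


Per-triangle v0·(v1×v2)/6:
  t1: +14.0002
  t2: +15.3050
  t3: +44.2354
  t4: +34.5658
  t5: +10.8539
  t6: +55.4879
  t7: +11.1560
  t8: +65.1428
  t9: +67.7309
  t10: +88.6467
Σ = +407.1247 → |volume| = 407.12

Directed edges: 30 total, each appears once with its reverse present → watertight.

407.12 WATERTIGHT


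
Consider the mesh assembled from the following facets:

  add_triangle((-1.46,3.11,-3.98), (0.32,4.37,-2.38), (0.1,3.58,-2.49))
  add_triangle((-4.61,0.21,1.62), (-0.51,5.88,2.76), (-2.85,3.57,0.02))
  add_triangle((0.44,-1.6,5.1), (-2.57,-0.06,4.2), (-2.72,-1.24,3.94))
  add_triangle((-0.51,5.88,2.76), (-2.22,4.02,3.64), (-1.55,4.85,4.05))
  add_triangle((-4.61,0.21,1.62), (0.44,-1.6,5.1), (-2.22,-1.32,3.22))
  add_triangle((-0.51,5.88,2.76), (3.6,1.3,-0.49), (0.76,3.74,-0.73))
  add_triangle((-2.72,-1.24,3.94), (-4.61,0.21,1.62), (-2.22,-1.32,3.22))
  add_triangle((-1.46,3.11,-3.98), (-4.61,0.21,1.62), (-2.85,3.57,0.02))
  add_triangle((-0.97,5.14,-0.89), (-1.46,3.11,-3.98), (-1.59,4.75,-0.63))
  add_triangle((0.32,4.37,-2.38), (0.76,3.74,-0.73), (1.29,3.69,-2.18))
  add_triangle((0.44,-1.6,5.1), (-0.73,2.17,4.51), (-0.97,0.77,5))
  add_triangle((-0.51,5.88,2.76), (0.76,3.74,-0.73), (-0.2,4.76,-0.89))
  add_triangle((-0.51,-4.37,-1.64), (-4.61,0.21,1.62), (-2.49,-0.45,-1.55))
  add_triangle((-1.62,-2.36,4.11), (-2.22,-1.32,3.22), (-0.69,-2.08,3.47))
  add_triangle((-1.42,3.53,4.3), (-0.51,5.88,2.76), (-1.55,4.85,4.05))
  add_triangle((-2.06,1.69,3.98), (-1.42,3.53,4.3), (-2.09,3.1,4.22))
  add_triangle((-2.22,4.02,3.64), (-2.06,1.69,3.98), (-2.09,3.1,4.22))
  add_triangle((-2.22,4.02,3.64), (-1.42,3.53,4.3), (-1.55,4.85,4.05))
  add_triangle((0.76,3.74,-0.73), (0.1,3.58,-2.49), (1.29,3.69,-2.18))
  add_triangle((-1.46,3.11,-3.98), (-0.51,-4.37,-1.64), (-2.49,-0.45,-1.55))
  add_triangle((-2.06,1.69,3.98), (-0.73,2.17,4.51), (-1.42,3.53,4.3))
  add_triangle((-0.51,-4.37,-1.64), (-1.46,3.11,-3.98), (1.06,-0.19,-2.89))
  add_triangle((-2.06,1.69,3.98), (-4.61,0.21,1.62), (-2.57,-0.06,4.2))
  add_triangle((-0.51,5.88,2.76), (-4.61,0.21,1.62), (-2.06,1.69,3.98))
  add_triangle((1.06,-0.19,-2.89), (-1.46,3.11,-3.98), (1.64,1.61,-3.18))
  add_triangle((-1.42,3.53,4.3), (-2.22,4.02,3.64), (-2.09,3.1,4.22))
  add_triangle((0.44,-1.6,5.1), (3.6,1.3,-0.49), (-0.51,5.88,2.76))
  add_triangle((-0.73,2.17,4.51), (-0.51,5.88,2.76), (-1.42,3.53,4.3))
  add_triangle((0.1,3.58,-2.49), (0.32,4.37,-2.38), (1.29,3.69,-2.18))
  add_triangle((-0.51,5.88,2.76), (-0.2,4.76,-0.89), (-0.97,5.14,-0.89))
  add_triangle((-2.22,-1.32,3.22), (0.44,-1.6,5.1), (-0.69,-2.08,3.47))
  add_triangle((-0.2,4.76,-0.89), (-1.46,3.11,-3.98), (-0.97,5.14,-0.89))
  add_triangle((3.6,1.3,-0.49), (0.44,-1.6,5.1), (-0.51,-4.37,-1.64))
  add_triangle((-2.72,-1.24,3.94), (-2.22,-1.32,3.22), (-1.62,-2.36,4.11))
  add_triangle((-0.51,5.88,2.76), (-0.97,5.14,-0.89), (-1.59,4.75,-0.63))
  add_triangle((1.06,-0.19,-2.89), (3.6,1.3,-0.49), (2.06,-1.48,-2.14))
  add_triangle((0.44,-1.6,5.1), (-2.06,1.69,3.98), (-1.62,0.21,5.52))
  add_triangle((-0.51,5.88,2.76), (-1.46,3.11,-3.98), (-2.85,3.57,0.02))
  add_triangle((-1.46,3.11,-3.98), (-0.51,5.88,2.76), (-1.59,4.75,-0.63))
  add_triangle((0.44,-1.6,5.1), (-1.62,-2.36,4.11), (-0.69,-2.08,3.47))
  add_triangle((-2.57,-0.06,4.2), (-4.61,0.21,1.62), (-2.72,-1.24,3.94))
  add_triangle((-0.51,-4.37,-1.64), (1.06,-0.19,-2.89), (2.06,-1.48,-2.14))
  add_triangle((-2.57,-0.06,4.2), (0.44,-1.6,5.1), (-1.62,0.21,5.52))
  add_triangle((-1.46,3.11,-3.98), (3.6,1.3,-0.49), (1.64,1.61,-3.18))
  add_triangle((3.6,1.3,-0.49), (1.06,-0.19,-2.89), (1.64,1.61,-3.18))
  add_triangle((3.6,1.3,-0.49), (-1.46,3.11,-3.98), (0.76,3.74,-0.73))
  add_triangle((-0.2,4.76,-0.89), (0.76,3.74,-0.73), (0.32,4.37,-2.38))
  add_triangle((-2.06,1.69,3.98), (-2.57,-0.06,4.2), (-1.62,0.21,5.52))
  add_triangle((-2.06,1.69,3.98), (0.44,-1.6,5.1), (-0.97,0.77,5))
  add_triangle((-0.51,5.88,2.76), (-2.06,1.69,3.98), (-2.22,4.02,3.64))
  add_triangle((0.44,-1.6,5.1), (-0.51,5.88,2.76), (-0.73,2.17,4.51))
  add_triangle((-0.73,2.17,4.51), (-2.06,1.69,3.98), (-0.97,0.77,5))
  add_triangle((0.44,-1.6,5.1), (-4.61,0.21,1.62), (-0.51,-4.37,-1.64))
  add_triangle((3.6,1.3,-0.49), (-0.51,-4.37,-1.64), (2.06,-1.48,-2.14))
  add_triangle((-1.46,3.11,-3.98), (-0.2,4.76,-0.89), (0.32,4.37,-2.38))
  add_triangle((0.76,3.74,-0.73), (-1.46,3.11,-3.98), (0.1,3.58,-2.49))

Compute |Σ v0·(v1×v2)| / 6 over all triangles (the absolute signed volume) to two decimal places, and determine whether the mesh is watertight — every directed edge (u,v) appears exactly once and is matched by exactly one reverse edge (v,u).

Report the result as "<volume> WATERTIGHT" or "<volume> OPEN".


Per-triangle v0·(v1×v2)/6:
  t1: +0.3941
  t2: +11.2383
  t3: +3.2808
  t4: +1.3122
  t5: -2.7757
  t6: +7.8743
  t7: +0.7016
  t8: +9.5809
  t9: +2.1888
  t10: +1.0310
  t11: +2.0456
  t12: +2.8017
  t13: +7.3980
  t14: -0.1886
  t15: +0.9894
  t16: +0.5925
  t17: +0.4462
  t18: +0.9555
  t19: -1.1741
  t20: +7.3040
  t21: +1.6773
  t22: +7.7993
  t23: +4.4862
  t24: +11.4872
  t25: +3.3275
  t26: +0.7808
  t27: +21.6137
  t28: +2.4077
  t29: +0.4214
  t30: +2.2939
  t31: -1.8443
  t32: +2.1079
  t33: +14.7631
  t34: +0.2430
  t35: +2.3438
  t36: +3.0246
  t37: +1.2693
  t38: +11.6113
  t39: -2.9444
  t40: +0.7636
  t41: +3.0489
  t42: +3.3347
  t43: +2.5990
  t44: +3.9009
  t45: +2.6929
  t46: +7.3216
  t47: +1.1249
  t48: +2.0734
  t49: +1.2771
  t50: -2.5569
  t51: +4.1373
  t52: +1.7136
  t53: +19.9452
  t54: +2.3895
  t55: +3.0061
  t56: -1.0165
Σ = +198.6212 → |volume| = 198.62

Directed edges: 168 total; 6 unmatched, e.g. (-2.72,-1.24,3.94)→(0.44,-1.6,5.1) → open.

198.62 OPEN


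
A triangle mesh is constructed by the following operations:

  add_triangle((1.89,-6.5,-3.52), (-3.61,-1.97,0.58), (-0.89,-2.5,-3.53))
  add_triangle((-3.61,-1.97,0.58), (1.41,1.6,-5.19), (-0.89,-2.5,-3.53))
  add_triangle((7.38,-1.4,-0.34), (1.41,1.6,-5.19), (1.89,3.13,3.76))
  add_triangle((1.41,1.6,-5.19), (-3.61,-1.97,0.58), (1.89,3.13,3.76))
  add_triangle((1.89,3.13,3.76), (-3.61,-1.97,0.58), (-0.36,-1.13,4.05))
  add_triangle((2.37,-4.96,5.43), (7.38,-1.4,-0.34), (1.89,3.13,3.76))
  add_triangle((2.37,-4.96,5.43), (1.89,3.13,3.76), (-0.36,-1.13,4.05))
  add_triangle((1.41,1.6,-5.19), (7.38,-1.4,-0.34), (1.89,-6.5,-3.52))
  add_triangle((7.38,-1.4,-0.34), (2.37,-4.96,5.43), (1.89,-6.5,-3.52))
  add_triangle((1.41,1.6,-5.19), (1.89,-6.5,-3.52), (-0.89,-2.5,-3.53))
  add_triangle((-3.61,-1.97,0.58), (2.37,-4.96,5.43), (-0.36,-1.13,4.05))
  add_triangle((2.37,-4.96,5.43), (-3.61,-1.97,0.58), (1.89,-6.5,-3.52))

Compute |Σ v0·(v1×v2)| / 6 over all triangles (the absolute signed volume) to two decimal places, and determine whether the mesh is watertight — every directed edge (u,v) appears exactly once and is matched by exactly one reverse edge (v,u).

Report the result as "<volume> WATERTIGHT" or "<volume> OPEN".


Per-triangle v0·(v1×v2)/6:
  t1: +12.7457
  t2: +7.8509
  t3: +30.8278
  t4: +8.2979
  t5: +7.3233
  t6: +45.1109
  t7: +13.2191
  t8: +46.6000
  t9: +60.8882
  t10: +15.0298
  t11: +11.7564
  t12: +38.4321
Σ = +298.0819 → |volume| = 298.08

Directed edges: 36 total, each appears once with its reverse present → watertight.

298.08 WATERTIGHT


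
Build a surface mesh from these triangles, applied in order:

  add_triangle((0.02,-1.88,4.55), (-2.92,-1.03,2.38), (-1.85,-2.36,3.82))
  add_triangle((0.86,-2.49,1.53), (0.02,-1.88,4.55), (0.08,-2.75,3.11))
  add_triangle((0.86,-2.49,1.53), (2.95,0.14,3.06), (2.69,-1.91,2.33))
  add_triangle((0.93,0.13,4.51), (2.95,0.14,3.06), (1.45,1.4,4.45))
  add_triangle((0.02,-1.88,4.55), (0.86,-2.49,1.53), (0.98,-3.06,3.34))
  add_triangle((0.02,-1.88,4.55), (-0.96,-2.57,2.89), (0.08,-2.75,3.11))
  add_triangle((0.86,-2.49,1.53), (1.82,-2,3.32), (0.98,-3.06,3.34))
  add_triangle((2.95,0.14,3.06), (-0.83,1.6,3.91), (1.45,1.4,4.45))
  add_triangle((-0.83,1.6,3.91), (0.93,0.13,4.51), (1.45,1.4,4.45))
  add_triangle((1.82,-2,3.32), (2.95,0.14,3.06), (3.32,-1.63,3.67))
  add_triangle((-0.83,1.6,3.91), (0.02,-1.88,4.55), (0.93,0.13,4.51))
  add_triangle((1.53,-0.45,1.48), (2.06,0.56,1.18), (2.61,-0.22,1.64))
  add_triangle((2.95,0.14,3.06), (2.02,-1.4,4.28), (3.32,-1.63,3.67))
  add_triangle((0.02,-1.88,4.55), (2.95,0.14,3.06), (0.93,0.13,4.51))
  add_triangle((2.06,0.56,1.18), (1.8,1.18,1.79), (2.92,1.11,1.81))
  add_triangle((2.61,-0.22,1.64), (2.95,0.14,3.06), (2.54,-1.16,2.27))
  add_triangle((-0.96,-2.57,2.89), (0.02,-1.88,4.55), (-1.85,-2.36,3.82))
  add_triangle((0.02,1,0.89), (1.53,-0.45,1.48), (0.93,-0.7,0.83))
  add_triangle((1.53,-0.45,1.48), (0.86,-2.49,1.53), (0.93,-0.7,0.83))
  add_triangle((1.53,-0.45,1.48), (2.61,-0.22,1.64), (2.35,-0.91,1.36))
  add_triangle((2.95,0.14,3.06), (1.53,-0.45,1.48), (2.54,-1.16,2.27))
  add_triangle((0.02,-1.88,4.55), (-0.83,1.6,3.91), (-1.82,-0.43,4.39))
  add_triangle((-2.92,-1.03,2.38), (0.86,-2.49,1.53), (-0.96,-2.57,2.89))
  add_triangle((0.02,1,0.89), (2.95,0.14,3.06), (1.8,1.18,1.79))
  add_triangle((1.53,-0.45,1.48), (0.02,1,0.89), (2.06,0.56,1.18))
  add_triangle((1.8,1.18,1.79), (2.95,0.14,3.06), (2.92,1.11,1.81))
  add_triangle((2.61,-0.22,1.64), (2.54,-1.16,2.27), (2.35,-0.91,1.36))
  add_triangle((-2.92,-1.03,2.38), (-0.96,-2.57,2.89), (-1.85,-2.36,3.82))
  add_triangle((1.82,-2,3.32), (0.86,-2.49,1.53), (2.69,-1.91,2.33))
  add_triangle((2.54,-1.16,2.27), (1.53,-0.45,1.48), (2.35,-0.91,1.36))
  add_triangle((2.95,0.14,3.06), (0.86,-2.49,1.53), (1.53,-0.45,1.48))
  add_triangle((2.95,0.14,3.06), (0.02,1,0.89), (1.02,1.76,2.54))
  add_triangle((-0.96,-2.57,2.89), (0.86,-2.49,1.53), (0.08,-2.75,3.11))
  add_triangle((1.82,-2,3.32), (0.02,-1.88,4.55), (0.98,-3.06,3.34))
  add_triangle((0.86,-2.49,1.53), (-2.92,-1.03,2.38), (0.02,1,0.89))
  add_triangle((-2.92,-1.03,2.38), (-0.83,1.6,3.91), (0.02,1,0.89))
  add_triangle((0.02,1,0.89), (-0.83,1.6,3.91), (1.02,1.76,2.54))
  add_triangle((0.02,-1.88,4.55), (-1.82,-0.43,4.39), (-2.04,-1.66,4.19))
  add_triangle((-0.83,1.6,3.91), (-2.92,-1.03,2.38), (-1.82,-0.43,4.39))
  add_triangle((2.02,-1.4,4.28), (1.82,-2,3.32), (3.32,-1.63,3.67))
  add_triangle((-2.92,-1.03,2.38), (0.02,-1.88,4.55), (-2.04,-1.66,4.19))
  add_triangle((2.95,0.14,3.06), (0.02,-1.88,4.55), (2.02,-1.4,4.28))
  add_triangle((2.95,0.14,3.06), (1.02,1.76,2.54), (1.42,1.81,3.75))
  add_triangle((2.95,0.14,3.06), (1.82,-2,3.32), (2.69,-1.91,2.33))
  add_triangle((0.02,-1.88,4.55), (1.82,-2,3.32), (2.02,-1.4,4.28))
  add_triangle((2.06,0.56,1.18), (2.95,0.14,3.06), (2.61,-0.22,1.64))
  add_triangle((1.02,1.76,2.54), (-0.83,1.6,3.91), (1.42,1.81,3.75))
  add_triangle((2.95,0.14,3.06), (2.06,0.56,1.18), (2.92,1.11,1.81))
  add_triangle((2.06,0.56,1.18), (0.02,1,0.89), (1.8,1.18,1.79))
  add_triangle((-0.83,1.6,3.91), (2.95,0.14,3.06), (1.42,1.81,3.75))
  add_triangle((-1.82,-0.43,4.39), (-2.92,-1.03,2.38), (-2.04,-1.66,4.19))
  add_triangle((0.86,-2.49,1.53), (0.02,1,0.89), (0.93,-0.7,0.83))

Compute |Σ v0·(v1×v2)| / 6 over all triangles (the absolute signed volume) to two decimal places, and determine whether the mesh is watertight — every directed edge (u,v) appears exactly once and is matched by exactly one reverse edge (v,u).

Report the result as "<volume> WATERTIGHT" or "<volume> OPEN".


40.81 WATERTIGHT

Per-triangle v0·(v1×v2)/6:
  t1: +1.6710
  t2: +0.8545
  t3: -1.2119
  t4: +2.1960
  t5: +0.2729
  t6: +1.1498
  t7: +0.7508
  t8: -0.7481
  t9: +2.1593
  t10: -1.0266
  t11: +3.5001
  t12: -0.1495
  t13: +1.7537
  t14: +3.4699
  t15: -0.0498
  t16: +0.6103
  t17: +1.3712
  t18: -0.0768
  t19: +0.1156
  t20: -0.1769
  t21: +0.0263
  t22: +3.5960
  t23: +0.4424
  t24: +0.5057
  t25: -0.4673
  t26: +0.6191
  t27: +0.2567
  t28: +0.7596
  t29: +1.2200
  t30: -0.0857
  t31: +0.2971
  t32: -0.0036
  t33: +0.6158
  t34: +1.8402
  t35: -2.3101
  t36: +0.7277
  t37: +0.5479
  t38: +2.0608
  t39: +2.3438
  t40: +0.9578
  t41: +0.2311
  t42: +1.3107
  t43: +0.6465
  t44: +1.9070
  t45: +1.4578
  t46: +0.4043
  t47: +0.7608
  t48: +0.1800
  t49: +0.0508
  t50: +2.2523
  t51: +1.5910
  t52: -0.3691
Σ = +40.8090 → |volume| = 40.81

Directed edges: 156 total, each appears once with its reverse present → watertight.


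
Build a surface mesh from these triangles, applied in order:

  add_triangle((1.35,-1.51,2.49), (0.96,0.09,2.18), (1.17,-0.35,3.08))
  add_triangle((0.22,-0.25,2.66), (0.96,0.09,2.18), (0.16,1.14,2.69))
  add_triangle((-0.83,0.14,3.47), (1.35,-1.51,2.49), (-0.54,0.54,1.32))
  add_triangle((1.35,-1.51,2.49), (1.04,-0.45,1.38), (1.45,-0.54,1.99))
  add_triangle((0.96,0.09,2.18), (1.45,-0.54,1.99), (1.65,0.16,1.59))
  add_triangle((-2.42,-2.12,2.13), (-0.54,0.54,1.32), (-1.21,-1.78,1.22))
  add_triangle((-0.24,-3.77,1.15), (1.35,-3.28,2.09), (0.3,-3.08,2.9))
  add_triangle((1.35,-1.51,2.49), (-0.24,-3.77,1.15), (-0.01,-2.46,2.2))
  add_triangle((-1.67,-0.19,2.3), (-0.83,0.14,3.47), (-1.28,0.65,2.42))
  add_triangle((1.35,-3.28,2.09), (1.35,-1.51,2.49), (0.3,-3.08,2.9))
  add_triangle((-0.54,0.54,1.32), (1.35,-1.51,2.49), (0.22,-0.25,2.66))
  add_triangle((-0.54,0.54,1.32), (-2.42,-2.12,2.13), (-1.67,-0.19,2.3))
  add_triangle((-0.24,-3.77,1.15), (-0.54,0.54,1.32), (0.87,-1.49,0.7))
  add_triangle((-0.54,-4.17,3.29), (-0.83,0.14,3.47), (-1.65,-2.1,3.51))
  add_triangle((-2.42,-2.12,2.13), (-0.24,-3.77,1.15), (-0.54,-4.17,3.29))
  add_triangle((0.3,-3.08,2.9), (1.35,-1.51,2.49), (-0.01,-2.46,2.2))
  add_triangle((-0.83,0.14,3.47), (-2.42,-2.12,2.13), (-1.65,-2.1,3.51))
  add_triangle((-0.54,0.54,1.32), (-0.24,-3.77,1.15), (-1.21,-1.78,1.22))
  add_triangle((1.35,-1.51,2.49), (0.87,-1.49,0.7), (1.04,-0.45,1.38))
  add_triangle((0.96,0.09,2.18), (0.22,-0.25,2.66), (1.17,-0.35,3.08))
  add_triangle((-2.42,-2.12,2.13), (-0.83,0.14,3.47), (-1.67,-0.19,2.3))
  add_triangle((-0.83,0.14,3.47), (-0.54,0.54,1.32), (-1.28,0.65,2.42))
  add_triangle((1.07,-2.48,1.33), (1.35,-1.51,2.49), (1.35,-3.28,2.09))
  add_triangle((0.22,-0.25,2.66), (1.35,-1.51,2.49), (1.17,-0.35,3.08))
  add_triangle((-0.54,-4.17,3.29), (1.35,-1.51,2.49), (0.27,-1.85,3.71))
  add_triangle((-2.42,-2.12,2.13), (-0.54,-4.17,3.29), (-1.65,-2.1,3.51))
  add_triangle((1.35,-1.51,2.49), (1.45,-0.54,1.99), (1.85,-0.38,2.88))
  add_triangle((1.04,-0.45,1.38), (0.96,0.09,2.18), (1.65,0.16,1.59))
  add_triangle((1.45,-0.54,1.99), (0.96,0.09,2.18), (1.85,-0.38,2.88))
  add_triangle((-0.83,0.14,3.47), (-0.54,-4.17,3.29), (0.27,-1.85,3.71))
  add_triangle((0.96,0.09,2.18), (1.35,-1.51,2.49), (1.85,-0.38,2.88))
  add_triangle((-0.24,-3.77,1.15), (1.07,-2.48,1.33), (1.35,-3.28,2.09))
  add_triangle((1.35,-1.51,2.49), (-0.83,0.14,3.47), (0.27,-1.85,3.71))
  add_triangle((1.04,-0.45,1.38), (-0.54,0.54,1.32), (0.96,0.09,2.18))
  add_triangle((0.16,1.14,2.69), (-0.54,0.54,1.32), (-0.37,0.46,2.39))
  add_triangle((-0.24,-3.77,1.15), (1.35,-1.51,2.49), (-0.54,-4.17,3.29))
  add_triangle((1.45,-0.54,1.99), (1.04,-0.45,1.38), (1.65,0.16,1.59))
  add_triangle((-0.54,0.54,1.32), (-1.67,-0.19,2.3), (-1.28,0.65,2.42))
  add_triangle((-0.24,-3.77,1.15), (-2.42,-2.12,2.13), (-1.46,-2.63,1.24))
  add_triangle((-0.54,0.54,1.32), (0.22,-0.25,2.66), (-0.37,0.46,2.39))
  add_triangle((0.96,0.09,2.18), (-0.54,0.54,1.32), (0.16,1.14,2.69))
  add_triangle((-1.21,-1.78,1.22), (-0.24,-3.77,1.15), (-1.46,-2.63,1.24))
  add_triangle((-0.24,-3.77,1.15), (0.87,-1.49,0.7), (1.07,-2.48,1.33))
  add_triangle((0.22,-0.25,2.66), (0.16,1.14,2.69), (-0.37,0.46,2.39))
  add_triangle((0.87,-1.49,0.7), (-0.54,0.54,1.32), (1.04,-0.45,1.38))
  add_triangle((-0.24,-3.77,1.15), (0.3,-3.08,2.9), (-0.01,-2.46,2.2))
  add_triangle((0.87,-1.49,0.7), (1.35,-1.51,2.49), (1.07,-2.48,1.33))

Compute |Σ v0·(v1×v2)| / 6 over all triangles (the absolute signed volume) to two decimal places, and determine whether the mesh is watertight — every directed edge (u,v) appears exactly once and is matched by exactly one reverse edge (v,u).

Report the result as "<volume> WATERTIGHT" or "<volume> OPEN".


21.34 OPEN

Per-triangle v0·(v1×v2)/6:
  t1: +0.1531
  t2: +0.4896
  t3: +0.3388
  t4: +0.0212
  t5: +0.2344
  t6: -0.3086
  t7: +1.5806
  t8: -1.1302
  t9: +0.4724
  t10: +1.1816
  t11: +0.0304
  t12: -0.0945
  t13: -0.9887
  t14: +2.3368
  t15: +2.6415
  t16: +0.0651
  t17: +1.4429
  t18: -0.7788
  t19: +0.2078
  t20: +0.1406
  t21: +1.1162
  t22: +0.1257
  t23: +0.1408
  t24: +0.4871
  t25: +1.9574
  t26: +2.3252
  t27: +0.1306
  t28: -0.1898
  t29: -0.0275
  t30: +2.5945
  t31: +0.2949
  t32: +0.2788
  t33: +1.1721
  t34: -0.1303
  t35: +0.1489
  t36: +2.1837
  t37: +0.0191
  t38: -0.0176
  t39: +0.5762
  t40: +0.0299
  t41: -0.2385
  t42: -0.2482
  t43: +0.1583
  t44: +0.3316
  t45: -0.3690
  t46: +0.2712
  t47: +0.1863
Σ = +21.3435 → |volume| = 21.34

Directed edges: 141 total; 3 unmatched, e.g. (-1.21,-1.78,1.22)→(-2.42,-2.12,2.13) → open.


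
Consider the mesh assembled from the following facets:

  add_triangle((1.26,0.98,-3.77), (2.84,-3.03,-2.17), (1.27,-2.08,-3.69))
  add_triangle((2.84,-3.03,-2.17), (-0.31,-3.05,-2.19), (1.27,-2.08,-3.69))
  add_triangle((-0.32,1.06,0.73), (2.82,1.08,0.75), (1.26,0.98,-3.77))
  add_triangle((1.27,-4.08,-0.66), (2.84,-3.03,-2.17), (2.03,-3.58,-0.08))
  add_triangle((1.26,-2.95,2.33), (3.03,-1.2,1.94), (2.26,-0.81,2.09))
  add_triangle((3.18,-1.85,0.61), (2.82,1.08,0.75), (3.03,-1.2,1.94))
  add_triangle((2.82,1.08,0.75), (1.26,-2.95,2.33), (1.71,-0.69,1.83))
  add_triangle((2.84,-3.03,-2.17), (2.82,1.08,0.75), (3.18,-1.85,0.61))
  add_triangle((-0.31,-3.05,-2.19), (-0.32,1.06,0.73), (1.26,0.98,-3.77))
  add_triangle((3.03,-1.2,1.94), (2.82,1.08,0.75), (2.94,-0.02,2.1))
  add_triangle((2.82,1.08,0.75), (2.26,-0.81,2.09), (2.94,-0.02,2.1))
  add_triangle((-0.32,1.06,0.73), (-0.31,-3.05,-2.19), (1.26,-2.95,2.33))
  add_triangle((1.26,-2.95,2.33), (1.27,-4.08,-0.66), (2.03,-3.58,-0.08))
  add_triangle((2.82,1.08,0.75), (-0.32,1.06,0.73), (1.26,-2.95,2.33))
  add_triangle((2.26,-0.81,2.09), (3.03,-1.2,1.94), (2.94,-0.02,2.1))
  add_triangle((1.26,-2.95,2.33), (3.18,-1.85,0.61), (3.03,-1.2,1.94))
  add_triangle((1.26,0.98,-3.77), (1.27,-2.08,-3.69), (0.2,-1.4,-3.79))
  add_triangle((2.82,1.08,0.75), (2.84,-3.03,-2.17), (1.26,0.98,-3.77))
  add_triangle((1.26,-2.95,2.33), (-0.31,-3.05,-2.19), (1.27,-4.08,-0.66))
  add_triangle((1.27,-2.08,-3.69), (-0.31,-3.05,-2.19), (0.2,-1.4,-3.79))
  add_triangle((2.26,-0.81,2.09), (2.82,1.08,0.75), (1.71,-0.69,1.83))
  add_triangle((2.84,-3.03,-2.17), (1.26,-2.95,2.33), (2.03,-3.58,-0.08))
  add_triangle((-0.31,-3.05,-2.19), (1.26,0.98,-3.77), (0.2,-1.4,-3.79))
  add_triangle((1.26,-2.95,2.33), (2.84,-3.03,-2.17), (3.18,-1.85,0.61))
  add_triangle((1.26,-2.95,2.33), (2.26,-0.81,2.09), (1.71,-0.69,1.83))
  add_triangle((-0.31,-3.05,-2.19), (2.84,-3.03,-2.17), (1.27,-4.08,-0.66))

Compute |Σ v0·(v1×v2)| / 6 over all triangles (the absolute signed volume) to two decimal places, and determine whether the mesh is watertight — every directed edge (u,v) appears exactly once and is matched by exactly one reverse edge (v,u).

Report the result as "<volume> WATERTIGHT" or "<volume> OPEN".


Per-triangle v0·(v1×v2)/6:
  t1: +3.9554
  t2: +3.5191
  t3: +2.4722
  t4: +1.6897
  t5: +0.8613
  t6: +1.8969
  t7: -0.9577
  t8: +3.7618
  t9: +0.9911
  t10: +0.8514
  t11: -0.2361
  t12: +0.9425
  t13: +1.6319
  t14: +2.4238
  t15: +0.3622
  t16: +2.2194
  t17: +2.0920
  t18: +8.6286
  t19: +2.0098
  t20: +1.7149
  t21: +0.1418
  t22: +1.0860
  t23: -0.8642
  t24: +4.7148
  t25: +0.2001
  t26: +3.6270
Σ = +49.7358 → |volume| = 49.74

Directed edges: 78 total, each appears once with its reverse present → watertight.

49.74 WATERTIGHT


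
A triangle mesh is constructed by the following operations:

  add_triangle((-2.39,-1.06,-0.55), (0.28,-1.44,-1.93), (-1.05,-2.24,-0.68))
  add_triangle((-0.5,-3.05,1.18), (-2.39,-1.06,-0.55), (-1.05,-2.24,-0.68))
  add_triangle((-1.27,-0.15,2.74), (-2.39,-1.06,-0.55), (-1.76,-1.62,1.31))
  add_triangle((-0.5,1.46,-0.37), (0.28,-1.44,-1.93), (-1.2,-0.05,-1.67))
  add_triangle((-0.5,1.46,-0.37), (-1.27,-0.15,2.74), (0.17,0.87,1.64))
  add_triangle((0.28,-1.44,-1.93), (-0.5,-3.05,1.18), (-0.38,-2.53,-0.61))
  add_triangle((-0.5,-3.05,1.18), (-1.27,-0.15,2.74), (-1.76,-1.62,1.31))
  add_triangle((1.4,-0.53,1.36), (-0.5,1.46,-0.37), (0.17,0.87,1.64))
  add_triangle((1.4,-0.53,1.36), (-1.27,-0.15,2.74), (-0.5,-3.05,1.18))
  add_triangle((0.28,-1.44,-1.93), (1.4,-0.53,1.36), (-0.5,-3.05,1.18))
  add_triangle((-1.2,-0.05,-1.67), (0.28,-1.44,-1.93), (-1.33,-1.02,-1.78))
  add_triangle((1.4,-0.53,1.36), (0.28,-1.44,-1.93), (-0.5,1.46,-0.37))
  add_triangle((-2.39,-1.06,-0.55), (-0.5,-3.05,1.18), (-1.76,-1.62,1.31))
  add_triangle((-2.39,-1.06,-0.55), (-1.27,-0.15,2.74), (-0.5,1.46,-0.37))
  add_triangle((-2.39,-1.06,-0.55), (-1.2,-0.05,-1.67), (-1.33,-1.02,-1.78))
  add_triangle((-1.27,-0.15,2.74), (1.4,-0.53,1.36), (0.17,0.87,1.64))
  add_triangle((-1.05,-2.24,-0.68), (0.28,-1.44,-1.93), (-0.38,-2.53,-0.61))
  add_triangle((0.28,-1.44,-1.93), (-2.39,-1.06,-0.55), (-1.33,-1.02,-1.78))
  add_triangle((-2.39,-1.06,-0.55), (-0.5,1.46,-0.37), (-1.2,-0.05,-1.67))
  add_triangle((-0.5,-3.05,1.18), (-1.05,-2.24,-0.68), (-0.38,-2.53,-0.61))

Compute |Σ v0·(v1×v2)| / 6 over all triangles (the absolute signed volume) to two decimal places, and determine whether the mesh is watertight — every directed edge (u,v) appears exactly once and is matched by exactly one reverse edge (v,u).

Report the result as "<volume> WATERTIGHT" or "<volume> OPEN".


Per-triangle v0·(v1×v2)/6:
  t1: +1.1365
  t2: +1.4092
  t3: +1.2962
  t4: +0.5924
  t5: +0.9059
  t6: +0.3729
  t7: +1.6048
  t8: +0.4121
  t9: +2.7583
  t10: +2.1828
  t11: +0.4681
  t12: +0.6169
  t13: +1.4991
  t14: +2.0733
  t15: +0.5219
  t16: +1.0834
  t17: +0.5055
  t18: +0.5766
  t19: +0.8848
  t20: +0.5788
Σ = +21.4794 → |volume| = 21.48

Directed edges: 60 total, each appears once with its reverse present → watertight.

21.48 WATERTIGHT


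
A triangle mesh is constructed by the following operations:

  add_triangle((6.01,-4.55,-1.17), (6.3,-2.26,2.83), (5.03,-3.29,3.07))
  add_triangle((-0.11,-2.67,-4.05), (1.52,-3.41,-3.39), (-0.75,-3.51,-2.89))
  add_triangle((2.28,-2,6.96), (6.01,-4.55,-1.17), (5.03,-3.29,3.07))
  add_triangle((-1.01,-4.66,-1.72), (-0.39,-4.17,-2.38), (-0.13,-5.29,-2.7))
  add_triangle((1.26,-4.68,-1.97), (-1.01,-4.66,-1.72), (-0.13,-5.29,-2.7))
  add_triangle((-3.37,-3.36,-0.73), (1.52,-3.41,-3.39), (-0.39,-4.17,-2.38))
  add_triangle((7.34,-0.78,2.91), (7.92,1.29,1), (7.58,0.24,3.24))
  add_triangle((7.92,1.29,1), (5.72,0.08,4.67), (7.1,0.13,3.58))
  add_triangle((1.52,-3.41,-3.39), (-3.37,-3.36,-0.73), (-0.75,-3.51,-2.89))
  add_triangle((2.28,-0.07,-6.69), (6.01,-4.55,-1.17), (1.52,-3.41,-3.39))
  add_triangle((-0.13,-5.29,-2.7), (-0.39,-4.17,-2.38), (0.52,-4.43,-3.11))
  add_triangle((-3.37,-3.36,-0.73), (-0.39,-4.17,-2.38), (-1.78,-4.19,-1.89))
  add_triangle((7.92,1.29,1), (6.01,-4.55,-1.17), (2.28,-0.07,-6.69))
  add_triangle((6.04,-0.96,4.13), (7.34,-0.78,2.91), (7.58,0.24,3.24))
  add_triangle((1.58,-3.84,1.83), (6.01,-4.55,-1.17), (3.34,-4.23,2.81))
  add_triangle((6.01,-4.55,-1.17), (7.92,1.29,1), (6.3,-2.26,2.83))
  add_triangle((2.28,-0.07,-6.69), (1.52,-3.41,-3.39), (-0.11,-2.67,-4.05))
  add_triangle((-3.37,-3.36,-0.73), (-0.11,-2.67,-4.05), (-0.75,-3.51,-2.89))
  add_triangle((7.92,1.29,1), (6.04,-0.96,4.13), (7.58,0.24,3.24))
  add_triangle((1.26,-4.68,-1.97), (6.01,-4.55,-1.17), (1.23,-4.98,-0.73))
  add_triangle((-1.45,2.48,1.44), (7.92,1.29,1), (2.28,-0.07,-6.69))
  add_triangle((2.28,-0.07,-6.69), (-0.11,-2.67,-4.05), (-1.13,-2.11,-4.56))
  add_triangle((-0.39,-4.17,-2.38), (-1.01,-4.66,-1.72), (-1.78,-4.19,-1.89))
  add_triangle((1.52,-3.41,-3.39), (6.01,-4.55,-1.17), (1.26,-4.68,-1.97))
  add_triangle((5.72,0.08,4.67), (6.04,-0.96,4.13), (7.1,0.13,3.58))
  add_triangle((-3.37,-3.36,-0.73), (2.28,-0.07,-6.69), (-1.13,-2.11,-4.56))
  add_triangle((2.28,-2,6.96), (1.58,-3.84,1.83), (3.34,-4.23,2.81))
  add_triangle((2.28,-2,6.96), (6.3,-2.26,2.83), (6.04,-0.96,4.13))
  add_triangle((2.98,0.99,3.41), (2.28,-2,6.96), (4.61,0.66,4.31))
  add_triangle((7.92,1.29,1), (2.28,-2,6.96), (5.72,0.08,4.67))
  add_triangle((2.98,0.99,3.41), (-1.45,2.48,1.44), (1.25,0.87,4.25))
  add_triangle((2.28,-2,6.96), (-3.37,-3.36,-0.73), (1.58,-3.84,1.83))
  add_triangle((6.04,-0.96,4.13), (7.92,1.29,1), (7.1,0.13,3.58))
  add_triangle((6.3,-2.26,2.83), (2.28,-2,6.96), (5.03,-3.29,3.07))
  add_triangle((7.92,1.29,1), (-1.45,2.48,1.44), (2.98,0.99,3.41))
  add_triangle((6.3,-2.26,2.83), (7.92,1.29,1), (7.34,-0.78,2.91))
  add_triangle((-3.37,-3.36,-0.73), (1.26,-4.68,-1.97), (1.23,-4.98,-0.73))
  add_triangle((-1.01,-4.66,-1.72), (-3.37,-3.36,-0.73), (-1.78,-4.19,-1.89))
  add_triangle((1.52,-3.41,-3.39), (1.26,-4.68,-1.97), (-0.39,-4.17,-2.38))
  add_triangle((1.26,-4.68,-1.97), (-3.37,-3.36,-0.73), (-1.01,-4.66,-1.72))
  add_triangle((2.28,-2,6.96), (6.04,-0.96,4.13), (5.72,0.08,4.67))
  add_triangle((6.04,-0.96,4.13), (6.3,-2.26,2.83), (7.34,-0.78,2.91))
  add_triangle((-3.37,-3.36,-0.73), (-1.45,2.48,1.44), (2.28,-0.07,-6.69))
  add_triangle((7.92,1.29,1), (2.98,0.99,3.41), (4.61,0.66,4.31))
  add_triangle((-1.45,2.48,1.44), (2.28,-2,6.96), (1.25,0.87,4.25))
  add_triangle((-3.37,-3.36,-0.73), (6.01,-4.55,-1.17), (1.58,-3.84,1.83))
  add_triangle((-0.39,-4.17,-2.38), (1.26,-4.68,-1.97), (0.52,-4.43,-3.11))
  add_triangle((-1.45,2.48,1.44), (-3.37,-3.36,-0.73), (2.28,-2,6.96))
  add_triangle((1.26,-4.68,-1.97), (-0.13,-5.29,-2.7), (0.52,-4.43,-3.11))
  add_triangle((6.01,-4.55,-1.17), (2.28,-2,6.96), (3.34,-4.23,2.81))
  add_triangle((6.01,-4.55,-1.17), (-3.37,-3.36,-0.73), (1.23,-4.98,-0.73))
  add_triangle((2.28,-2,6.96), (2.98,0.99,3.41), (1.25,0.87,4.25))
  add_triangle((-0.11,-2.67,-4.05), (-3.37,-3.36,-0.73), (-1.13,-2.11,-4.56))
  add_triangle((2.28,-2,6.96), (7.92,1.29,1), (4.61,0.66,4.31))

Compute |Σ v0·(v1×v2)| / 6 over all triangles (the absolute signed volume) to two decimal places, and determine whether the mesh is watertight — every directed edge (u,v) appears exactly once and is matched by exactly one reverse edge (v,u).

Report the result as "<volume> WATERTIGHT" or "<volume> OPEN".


335.10 WATERTIGHT

Per-triangle v0·(v1×v2)/6:
  t1: +8.0736
  t2: +2.2788
  t3: +4.9529
  t4: +0.3656
  t5: +1.1288
  t6: +1.5483
  t7: +3.3494
  t8: +2.3320
  t9: +1.7754
  t10: +19.2679
  t11: +0.3547
  t12: -0.0810
  t13: +49.8019
  t14: +2.3110
  t15: +5.5205
  t16: +23.2151
  t17: +6.6757
  t18: +2.3241
  t19: -1.4365
  t20: +5.1638
  t21: +24.0725
  t22: +4.4370
  t23: +0.7065
  t24: +7.6450
  t25: +2.2307
  t26: -1.7116
  t27: +5.4087
  t28: +9.2796
  t29: +3.2052
  t30: -4.8565
  t31: +3.4477
  t32: +16.0965
  t33: +2.3230
  t34: +8.2531
  t35: +9.7959
  t36: +3.2972
  t37: +4.4963
  t38: +1.0502
  t39: +2.5995
  t40: +0.4034
  t41: +6.6289
  t42: +3.2473
  t43: +13.5314
  t44: +2.8471
  t45: +4.1844
  t46: +16.3276
  t47: -1.1415
  t48: +18.4674
  t49: +1.2613
  t50: +11.6685
  t51: -2.7166
  t52: +4.8443
  t53: +3.9818
  t54: +10.8688
Σ = +335.1026 → |volume| = 335.10

Directed edges: 162 total, each appears once with its reverse present → watertight.


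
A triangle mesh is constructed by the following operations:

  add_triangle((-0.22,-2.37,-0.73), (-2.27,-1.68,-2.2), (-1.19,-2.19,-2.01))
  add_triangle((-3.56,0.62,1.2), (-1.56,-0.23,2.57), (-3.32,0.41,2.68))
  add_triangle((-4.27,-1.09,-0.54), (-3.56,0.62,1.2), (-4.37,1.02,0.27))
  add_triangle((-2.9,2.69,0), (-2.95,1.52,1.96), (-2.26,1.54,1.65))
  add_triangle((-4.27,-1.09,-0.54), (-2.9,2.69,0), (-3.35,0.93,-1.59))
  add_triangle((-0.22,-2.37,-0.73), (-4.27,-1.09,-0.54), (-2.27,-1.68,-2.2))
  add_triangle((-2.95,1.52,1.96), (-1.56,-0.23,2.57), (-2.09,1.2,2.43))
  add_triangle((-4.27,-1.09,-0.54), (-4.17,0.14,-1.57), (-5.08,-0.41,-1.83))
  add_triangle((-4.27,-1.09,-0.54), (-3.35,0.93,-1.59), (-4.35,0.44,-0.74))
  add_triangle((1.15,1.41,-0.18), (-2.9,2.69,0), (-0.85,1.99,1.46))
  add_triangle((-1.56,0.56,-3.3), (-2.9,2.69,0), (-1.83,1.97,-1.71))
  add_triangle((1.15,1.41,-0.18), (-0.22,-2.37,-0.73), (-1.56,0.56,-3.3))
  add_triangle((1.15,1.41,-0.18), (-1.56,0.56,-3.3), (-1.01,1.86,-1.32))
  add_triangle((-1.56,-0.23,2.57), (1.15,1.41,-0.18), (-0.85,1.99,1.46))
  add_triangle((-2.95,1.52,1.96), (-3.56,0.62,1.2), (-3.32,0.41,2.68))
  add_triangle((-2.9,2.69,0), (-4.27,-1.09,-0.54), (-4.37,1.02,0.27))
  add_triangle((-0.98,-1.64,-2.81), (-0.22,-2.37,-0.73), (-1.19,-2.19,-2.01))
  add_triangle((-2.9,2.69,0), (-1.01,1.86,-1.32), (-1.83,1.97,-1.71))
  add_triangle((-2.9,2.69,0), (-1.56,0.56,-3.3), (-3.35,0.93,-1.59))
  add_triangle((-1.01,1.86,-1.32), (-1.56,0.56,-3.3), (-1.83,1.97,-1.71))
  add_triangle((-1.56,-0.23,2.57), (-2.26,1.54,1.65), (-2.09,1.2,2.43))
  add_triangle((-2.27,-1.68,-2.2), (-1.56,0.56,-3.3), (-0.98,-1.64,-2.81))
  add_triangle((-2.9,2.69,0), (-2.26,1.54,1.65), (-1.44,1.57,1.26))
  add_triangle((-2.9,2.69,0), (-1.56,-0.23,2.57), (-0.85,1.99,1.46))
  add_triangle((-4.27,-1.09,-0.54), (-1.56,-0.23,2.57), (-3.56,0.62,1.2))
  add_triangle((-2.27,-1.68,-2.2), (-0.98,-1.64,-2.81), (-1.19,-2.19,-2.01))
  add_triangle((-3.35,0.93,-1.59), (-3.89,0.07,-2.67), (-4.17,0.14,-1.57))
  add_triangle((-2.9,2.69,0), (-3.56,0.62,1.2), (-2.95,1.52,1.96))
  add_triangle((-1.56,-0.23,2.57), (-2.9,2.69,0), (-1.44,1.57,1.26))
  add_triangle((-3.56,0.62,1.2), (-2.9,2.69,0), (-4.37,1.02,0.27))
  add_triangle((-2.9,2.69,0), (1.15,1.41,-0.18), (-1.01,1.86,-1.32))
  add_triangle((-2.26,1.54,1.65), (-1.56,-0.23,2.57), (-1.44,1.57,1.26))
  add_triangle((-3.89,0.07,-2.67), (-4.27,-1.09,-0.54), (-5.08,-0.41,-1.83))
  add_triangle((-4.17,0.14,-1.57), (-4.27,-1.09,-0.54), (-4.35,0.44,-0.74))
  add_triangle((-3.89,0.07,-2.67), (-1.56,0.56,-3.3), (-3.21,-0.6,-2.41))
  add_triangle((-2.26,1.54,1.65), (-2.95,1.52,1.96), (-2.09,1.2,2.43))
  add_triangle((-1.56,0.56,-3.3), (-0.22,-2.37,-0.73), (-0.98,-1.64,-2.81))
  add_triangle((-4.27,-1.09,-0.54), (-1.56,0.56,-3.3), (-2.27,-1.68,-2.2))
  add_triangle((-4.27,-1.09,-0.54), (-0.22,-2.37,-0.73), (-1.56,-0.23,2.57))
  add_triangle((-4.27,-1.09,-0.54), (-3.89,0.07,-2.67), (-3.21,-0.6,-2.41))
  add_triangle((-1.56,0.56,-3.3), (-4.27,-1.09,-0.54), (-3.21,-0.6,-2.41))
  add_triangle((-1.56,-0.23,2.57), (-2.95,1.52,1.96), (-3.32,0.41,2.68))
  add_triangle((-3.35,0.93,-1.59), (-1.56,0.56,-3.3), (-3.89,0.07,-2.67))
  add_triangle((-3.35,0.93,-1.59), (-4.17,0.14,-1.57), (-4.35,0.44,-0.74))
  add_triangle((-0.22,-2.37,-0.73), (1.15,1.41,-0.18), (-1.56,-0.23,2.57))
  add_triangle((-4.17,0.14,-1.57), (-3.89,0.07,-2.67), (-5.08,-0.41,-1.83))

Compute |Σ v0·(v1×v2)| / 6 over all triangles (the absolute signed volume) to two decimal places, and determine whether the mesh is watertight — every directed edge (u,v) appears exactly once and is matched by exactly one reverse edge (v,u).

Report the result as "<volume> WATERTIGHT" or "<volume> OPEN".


Per-triangle v0·(v1×v2)/6:
  t1: +0.4594
  t2: +0.2606
  t3: +1.6130
  t4: +0.4430
  t5: +3.3132
  t6: +2.6000
  t7: +0.6222
  t8: +0.3600
  t9: -1.0457
  t10: +1.8523
  t11: +1.1678
  t12: +1.7890
  t13: +1.4042
  t14: +0.9237
  t15: +1.0283
  t16: +1.4509
  t17: +0.4617
  t18: +0.5891
  t19: +2.7913
  t20: +0.5626
  t21: -0.3195
  t22: +1.8255
  t23: +0.5256
  t24: +2.6760
  t25: +2.8132
  t26: +0.6250
  t27: +0.6987
  t28: +1.8354
  t29: -1.3123
  t30: +1.4094
  t31: +1.4998
  t32: +0.4190
  t33: +0.4761
  t34: +0.9877
  t35: +1.0220
  t36: +0.1833
  t37: -0.3322
  t38: +3.7346
  t39: +4.4728
  t40: +1.1760
  t41: -0.8821
  t42: +0.7397
  t43: +1.5016
  t44: +0.5773
  t45: +0.6897
  t46: +0.4898
Σ = +50.1785 → |volume| = 50.18

Directed edges: 138 total, each appears once with its reverse present → watertight.

50.18 WATERTIGHT
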